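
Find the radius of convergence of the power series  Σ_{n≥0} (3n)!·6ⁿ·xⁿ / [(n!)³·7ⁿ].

R = 7/162

Ratio test: |a_{n+1}/a_n| = (3n+1)·(3n+2)·(3n+3)/(n+1)³ · 6/7 → 162/7 as n → ∞.
Convergence for |x| · 162/7 < 1, i.e. |x| < 7/162. So R = 7/162.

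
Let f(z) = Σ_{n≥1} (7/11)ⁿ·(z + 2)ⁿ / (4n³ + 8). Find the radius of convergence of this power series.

R = 11/7

Ratio test: |a_{n+1}/a_n| = [(4n³ + 8)/(4(n+1)³ + 8)] · 7/11 → 7/11 as n → ∞.
Thus R = 1/(7/11) = 11/7.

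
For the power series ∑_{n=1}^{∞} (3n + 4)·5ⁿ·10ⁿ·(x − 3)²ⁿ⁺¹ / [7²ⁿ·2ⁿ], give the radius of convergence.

R = 7/5

Apply the ratio test: |a_{n+1}| / |a_n| = [(3(n+1) + 4)/(3n + 4)] · 5·10/(49·2), which tends to 25/49 as n → ∞.
Successive powers of (x − 3) differ by 2, so the series converges when |x − 3|² · 25/49 < 1, i.e. |x − 3| < √(49/25) = 7/5. So R = 7/5.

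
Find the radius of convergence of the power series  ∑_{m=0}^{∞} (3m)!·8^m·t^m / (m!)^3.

R = 1/216

Ratio test: |a_{m+1}/a_m| = (3m+1)·(3m+2)·(3m+3)/(m+1)³ · 8 → 216 as m → ∞.
The series converges when 216 · |t| < 1, giving R = 1/216.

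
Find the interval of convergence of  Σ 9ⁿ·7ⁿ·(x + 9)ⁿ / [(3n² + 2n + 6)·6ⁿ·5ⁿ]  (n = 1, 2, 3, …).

[-199/21, -179/21]

Apply the ratio test: |a_{n+1}| / |a_n| = [(3n² + 2n + 6)/(3(n+1)² + 2(n+1) + 6)] · 9·7/(6·5), which tends to 21/10 as n → ∞.
Convergence for |x + 9| · 21/10 < 1, i.e. |x + 9| < 10/21. So R = 10/21.
When x = -179/21, the terms are on the order of 1/n², so the series converges absolutely by comparison with the p-series (p = 2 > 1).
When x = -199/21, absolute convergence follows by limit comparison with Σ 1/n².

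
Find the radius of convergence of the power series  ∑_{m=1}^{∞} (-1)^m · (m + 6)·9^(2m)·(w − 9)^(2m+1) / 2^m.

R = √2/9

Ratio test: |a_{m+1}/a_m| = [((m+1) + 6)/(m + 6)] · 81/2 → 81/2 as m → ∞.
Since the exponent of (w − 9) increases by 2 each term, convergence requires |w − 9|² < 2/81, hence R = √2/9.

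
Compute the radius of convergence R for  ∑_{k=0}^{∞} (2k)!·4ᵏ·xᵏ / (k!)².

The ratio of consecutive coefficients is (2k+1)·(2k+2)/(k+1)² · 4 → 16.
The series converges when 16 · |x| < 1, giving R = 1/16.

R = 1/16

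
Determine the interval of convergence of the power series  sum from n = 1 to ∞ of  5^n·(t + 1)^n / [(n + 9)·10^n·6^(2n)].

By the ratio test, |a_{n+1}/a_n| = [(n + 9)/((n+1) + 9)] · 5/(10·36) → 1/72.
The series converges when 1/72 · |t + 1| < 1, giving R = 72.
Check t = 71: the terms are asymptotic to a nonzero constant times 1/n, so the series diverges by limit comparison with Σ 1/n.
Endpoint t = -73: convergence follows from the alternating series test (terms decrease monotonically to 0).

[-73, 71)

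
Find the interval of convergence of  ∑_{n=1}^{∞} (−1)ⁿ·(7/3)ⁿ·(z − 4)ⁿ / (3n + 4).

The ratio of consecutive coefficients is [(3n + 4)/(3(n+1) + 4)] · 7/3 → 7/3.
Hence the series converges for |z − 4| < 1/(7/3) = 3/7, so the radius of convergence is 3/7.
Check z = 31/7: convergence follows from the alternating series test (terms decrease monotonically to 0).
When z = 25/7, comparison with the harmonic series Σ 1/n shows the series diverges.

(25/7, 31/7]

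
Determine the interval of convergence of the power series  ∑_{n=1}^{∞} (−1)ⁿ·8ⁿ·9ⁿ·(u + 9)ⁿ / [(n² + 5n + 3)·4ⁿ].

[-163/18, -161/18]

Apply the ratio test: |a_{n+1}| / |a_n| = [(n² + 5n + 3)/((n+1)² + 5(n+1) + 3)] · 8·9/4, which tends to 18 as n → ∞.
Hence the series converges for |u + 9| < 1/(18) = 1/18, so the radius of convergence is 1/18.
Endpoint u = -161/18: absolute convergence follows by limit comparison with Σ 1/n².
At u = -163/18: the terms are on the order of 1/n², so the series converges absolutely by comparison with the p-series (p = 2 > 1).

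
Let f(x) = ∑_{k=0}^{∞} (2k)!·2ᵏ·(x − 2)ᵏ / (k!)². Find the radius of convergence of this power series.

R = 1/8

Apply the ratio test: |a_{k+1}| / |a_k| = (2k+1)·(2k+2)/(k+1)² · 2, which tends to 8 as k → ∞.
Hence the series converges for |x − 2| < 1/(8) = 1/8, so the radius of convergence is 1/8.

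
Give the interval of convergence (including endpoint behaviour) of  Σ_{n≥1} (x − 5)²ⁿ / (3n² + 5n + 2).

[4, 6]

The ratio of consecutive coefficients is (3n² + 5n + 2)/(3(n+1)² + 5(n+1) + 2) → 1.
Writing y = (x − 5)², the series in y has radius 1, so |x − 5| < √(1) = 1 and R = 1.
Check x = 6: the terms are on the order of 1/n², so the series converges absolutely by comparison with the p-series (p = 2 > 1).
Check x = 4: the series is dominated by a constant times Σ 1/n², which converges (p = 2 > 1).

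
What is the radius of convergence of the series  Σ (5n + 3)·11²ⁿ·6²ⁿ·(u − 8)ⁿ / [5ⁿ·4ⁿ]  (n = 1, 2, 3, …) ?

By the ratio test, |a_{n+1}/a_n| = [(5(n+1) + 3)/(5n + 3)] · 121·36/(5·4) → 1089/5.
Convergence for |u − 8| · 1089/5 < 1, i.e. |u − 8| < 5/1089. So R = 5/1089.

R = 5/1089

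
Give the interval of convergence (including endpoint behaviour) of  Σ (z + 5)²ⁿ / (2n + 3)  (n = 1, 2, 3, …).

(-6, -4)

By the ratio test, |a_{n+1}/a_n| = (2n + 3)/(2(n+1) + 3) → 1.
Successive powers of (z + 5) differ by 2, so the series converges when |z + 5|² · 1 < 1, i.e. |z + 5| < √(1) = 1. So R = 1.
Endpoint z = -4: comparison with the harmonic series Σ 1/n shows the series diverges.
At z = -6: the terms are asymptotic to a nonzero constant times 1/n, so the series diverges by limit comparison with Σ 1/n.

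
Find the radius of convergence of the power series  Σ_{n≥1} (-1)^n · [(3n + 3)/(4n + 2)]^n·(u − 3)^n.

Applying the root test, |a_n|^(1/n) = (3n + 3)/(4n + 2) → 3/4.
The series converges when 3/4 · |u − 3| < 1, giving R = 4/3.

R = 4/3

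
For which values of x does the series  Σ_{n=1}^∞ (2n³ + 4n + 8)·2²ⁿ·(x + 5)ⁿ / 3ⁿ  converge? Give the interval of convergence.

By the ratio test, |a_{n+1}/a_n| = [(2(n+1)³ + 4(n+1) + 8)/(2n³ + 4n + 8)] · 4/3 → 4/3.
The series converges when 4/3 · |x + 5| < 1, giving R = 3/4.
When x = -17/4, the terms have absolute value of order n³, which does not tend to 0, so the series diverges by the divergence test.
Check x = -23/4: the terms do not tend to 0, so the series diverges.

(-23/4, -17/4)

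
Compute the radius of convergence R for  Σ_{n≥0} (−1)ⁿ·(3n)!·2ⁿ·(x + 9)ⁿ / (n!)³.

R = 1/54

Ratio test: |a_{n+1}/a_n| = (3n+1)·(3n+2)·(3n+3)/(n+1)³ · 2 → 54 as n → ∞.
The series converges when 54 · |x + 9| < 1, giving R = 1/54.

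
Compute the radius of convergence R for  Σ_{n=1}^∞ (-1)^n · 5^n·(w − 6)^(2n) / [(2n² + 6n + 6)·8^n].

R = 2√10/5

Apply the ratio test: |a_{n+1}| / |a_n| = [(2n² + 6n + 6)/(2(n+1)² + 6(n+1) + 6)] · 5/8, which tends to 5/8 as n → ∞.
Successive powers of (w − 6) differ by 2, so the series converges when |w − 6|² · 5/8 < 1, i.e. |w − 6| < √(8/5). So R = 2√10/5.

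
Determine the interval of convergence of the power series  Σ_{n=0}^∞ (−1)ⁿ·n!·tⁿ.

{0}

Ratio test: |a_{n+1}/a_n| = (n+1) → ∞ as n → ∞.
The ratio grows without bound, so the series diverges whenever t ≠ 0; it converges only at t = 0. R = 0.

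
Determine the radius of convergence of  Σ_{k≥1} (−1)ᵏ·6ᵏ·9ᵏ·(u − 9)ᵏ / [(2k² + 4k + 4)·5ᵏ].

R = 5/54

The ratio of consecutive coefficients is [(2k² + 4k + 4)/(2(k+1)² + 4(k+1) + 4)] · 6·9/5 → 54/5.
The series converges when 54/5 · |u − 9| < 1, giving R = 5/54.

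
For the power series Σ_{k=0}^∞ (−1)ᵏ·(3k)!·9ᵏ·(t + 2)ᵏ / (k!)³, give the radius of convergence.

By the ratio test, |a_{k+1}/a_k| = (3k+1)·(3k+2)·(3k+3)/(k+1)³ · 9 → 243.
Thus R = 1/(243) = 1/243.

R = 1/243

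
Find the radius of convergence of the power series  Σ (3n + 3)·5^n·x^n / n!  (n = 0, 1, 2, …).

R = ∞

Apply the ratio test: |a_{n+1}| / |a_n| = (3(n+1) + 3)/(3n + 3) · 5 · 1/(n+1), which tends to 0 as n → ∞.
The ratio tends to 0 regardless of x, hence R = ∞.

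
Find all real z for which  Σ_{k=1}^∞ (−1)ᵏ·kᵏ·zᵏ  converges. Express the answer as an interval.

{0}

Root test: |a_k|^(1/k) = k → ∞.
The root grows without bound, so R = 0 (convergence only at z = 0).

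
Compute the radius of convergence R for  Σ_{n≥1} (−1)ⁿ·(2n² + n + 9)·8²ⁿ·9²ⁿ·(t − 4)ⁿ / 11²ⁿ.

Apply the ratio test: |a_{n+1}| / |a_n| = [(2(n+1)² + (n+1) + 9)/(2n² + n + 9)] · 64·81/121, which tends to 5184/121 as n → ∞.
Thus R = 1/(5184/121) = 121/5184.

R = 121/5184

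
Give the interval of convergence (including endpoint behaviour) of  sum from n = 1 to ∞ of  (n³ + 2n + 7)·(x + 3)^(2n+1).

The ratio of consecutive coefficients is ((n+1)³ + 2(n+1) + 7)/(n³ + 2n + 7) → 1.
Since the exponent of (x + 3) increases by 2 each term, convergence requires |x + 3|² < 1, hence R = 1.
When x = -2, the terms do not tend to 0, so the series diverges.
At x = -4: the terms do not tend to 0, so the series diverges.

(-4, -2)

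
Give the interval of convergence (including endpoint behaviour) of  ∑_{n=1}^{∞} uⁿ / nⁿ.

(−∞, ∞)

Root test: |a_n|^(1/n) = 1/n → 0.
Since the n-th root of |a_n| tends to 0, the series converges for all real u; R = ∞.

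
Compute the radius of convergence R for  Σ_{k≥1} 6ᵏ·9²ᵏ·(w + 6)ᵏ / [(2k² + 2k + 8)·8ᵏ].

R = 4/243

Apply the ratio test: |a_{k+1}| / |a_k| = [(2k² + 2k + 8)/(2(k+1)² + 2(k+1) + 8)] · 6·81/8, which tends to 243/4 as k → ∞.
Convergence for |w + 6| · 243/4 < 1, i.e. |w + 6| < 4/243. So R = 4/243.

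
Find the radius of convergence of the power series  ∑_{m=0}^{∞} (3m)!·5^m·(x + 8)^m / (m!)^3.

R = 1/135

By the ratio test, |a_{m+1}/a_m| = (3m+1)·(3m+2)·(3m+3)/(m+1)³ · 5 → 135.
Thus R = 1/(135) = 1/135.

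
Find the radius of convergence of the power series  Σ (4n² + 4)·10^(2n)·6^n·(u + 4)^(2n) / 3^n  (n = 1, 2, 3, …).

R = √2/20

By the ratio test, |a_{n+1}/a_n| = [(4(n+1)² + 4)/(4n² + 4)] · 100·6/3 → 200.
Since the exponent of (u + 4) increases by 2 each term, convergence requires |u + 4|² < 1/200, hence R = √2/20.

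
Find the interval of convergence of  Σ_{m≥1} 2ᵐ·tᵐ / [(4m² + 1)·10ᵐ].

[-5, 5]

By the ratio test, |a_{m+1}/a_m| = [(4m² + 1)/(4(m+1)² + 1)] · 2/10 → 1/5.
Convergence for |t| · 1/5 < 1, i.e. |t| < 5. So R = 5.
Endpoint t = 5: the terms are on the order of 1/m², so the series converges absolutely by comparison with the p-series (p = 2 > 1).
When t = -5, the series is dominated by a constant times Σ 1/m², which converges (p = 2 > 1).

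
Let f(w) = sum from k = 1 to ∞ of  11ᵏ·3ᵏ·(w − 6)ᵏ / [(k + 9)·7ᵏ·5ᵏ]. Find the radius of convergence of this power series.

R = 35/33

Apply the ratio test: |a_{k+1}| / |a_k| = [(k + 9)/((k+1) + 9)] · 11·3/(7·5), which tends to 33/35 as k → ∞.
Thus R = 1/(33/35) = 35/33.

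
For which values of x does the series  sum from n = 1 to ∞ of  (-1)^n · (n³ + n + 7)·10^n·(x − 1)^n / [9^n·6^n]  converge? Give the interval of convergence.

By the ratio test, |a_{n+1}/a_n| = [((n+1)³ + (n+1) + 7)/(n³ + n + 7)] · 10/(9·6) → 5/27.
Convergence for |x − 1| · 5/27 < 1, i.e. |x − 1| < 27/5. So R = 27/5.
At x = 32/5: the terms do not tend to 0, so the series diverges.
At x = -22/5: the terms have absolute value of order n³, which does not tend to 0, so the series diverges by the divergence test.

(-22/5, 32/5)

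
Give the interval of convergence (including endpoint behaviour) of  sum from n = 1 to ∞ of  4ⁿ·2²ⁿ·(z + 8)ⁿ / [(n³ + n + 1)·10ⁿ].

[-69/8, -59/8]

By the ratio test, |a_{n+1}/a_n| = [(n³ + n + 1)/((n+1)³ + (n+1) + 1)] · 4·4/10 → 8/5.
Thus R = 1/(8/5) = 5/8.
At z = -59/8: the terms are on the order of 1/n³, so the series converges absolutely by comparison with the p-series (p = 3 > 1).
Check z = -69/8: absolute convergence follows by limit comparison with Σ 1/n³.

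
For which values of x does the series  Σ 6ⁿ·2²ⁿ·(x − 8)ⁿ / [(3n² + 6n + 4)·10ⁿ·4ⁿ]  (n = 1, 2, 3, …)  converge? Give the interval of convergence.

Ratio test: |a_{n+1}/a_n| = [(3n² + 6n + 4)/(3(n+1)² + 6(n+1) + 4)] · 6·4/(10·4) → 3/5 as n → ∞.
The series converges when 3/5 · |x − 8| < 1, giving R = 5/3.
Check x = 29/3: the series is dominated by a constant times Σ 1/n², which converges (p = 2 > 1).
Check x = 19/3: the series is dominated by a constant times Σ 1/n², which converges (p = 2 > 1).

[19/3, 29/3]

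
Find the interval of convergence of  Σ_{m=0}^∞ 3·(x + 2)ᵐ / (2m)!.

Ratio test: |a_{m+1}/a_m| = 3/3 · 1/[(2m+1)·(2m+2)] → 0 as m → ∞.
The limit is 0, so the series converges for all x; R = ∞.

(−∞, ∞)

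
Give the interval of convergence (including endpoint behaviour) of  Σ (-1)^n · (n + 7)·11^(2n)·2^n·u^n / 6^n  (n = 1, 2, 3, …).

Ratio test: |a_{n+1}/a_n| = [((n+1) + 7)/(n + 7)] · 121·2/6 → 121/3 as n → ∞.
Convergence for |u| · 121/3 < 1, i.e. |u| < 3/121. So R = 3/121.
Check u = 3/121: the terms have absolute value of order n, which does not tend to 0, so the series diverges by the divergence test.
When u = -3/121, the n-th term does not approach 0; divergence by the term test.

(-3/121, 3/121)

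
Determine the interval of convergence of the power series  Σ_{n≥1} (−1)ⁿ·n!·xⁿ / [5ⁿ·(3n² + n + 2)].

Ratio test: |a_{n+1}/a_n| = (n+1) · 1/5 · (3n² + n + 2)/(3(n+1)² + (n+1) + 2) → ∞ as n → ∞.
The ratio grows without bound, so the series diverges whenever x ≠ 0; it converges only at x = 0. R = 0.

{0}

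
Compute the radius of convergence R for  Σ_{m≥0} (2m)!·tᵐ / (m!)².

Ratio test: |a_{m+1}/a_m| = (2m+1)·(2m+2)/(m+1)² → 4 as m → ∞.
Convergence for |t| · 4 < 1, i.e. |t| < 1/4. So R = 1/4.

R = 1/4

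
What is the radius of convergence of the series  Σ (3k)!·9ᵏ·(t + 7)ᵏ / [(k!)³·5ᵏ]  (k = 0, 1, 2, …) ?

By the ratio test, |a_{k+1}/a_k| = (3k+1)·(3k+2)·(3k+3)/(k+1)³ · 9/5 → 243/5.
Thus R = 1/(243/5) = 5/243.

R = 5/243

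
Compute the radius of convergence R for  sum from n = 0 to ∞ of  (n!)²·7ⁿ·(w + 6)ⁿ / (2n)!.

R = 4/7

The ratio of consecutive coefficients is (n+1)²/[(2n+1)·(2n+2)] · 7 → 7/4.
Thus R = 1/(7/4) = 4/7.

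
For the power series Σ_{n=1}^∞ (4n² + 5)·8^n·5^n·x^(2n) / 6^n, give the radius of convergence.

R = √15/10

By the ratio test, |a_{n+1}/a_n| = [(4(n+1)² + 5)/(4n² + 5)] · 8·5/6 → 20/3.
Successive powers of x differ by 2, so the series converges when |x|² · 20/3 < 1, i.e. |x| < √(3/20). So R = √15/10.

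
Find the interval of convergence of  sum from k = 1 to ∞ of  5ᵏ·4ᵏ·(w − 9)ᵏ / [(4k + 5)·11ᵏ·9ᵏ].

Apply the ratio test: |a_{k+1}| / |a_k| = [(4k + 5)/(4(k+1) + 5)] · 5·4/(11·9), which tends to 20/99 as k → ∞.
Thus R = 1/(20/99) = 99/20.
When w = 279/20, the terms behave like c/k; limit comparison with the harmonic series gives divergence.
At w = 81/20: an alternating series whose terms decrease to 0 in absolute value, so it converges by the Leibniz criterion.

[81/20, 279/20)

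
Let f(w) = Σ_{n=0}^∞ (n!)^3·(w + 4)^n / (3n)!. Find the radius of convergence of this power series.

R = 27

By the ratio test, |a_{n+1}/a_n| = (n+1)³/[(3n+1)·(3n+2)·(3n+3)] → 1/27.
Convergence for |w + 4| · 1/27 < 1, i.e. |w + 4| < 27. So R = 27.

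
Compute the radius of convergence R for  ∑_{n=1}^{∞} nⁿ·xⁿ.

Applying the root test, |a_n|^(1/n) = n → ∞.
Since the n-th root of |a_n| is unbounded, the series converges only at x = 0; R = 0.

R = 0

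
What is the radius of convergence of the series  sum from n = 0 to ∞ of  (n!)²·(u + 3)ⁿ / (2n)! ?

By the ratio test, |a_{n+1}/a_n| = (n+1)²/[(2n+1)·(2n+2)] → 1/4.
Thus R = 1/(1/4) = 4.

R = 4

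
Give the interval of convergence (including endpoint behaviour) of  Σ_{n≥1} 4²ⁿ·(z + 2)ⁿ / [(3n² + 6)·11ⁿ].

[-43/16, -21/16]

Ratio test: |a_{n+1}/a_n| = [(3n² + 6)/(3(n+1)² + 6)] · 16/11 → 16/11 as n → ∞.
Convergence for |z + 2| · 16/11 < 1, i.e. |z + 2| < 11/16. So R = 11/16.
At z = -21/16: absolute convergence follows by limit comparison with Σ 1/n².
Check z = -43/16: absolute convergence follows by limit comparison with Σ 1/n².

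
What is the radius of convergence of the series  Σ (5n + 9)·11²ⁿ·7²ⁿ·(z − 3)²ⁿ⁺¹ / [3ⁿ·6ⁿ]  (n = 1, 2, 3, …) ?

R = 3√2/77

Apply the ratio test: |a_{n+1}| / |a_n| = [(5(n+1) + 9)/(5n + 9)] · 121·49/(3·6), which tends to 5929/18 as n → ∞.
Writing y = (z − 3)², the series in y has radius 18/5929, so |z − 3| < √(18/5929) and R = 3√2/77.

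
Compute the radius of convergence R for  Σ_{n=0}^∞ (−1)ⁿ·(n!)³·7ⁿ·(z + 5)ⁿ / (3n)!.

The ratio of consecutive coefficients is (n+1)³/[(3n+1)·(3n+2)·(3n+3)] · 7 → 7/27.
Convergence for |z + 5| · 7/27 < 1, i.e. |z + 5| < 27/7. So R = 27/7.

R = 27/7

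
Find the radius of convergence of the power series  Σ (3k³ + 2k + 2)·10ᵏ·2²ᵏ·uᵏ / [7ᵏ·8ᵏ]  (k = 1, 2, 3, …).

The ratio of consecutive coefficients is [(3(k+1)³ + 2(k+1) + 2)/(3k³ + 2k + 2)] · 10·4/(7·8) → 5/7.
Thus R = 1/(5/7) = 7/5.

R = 7/5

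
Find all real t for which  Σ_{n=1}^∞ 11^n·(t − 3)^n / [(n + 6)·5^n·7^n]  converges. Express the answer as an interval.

[-2/11, 68/11)

The ratio of consecutive coefficients is [(n + 6)/((n+1) + 6)] · 11/(5·7) → 11/35.
Thus R = 1/(11/35) = 35/11.
Check t = 68/11: comparison with the harmonic series Σ 1/n shows the series diverges.
At t = -2/11: the terms alternate in sign and decrease monotonically to 0 in absolute value (size ~ c/n), so the alternating series test gives convergence.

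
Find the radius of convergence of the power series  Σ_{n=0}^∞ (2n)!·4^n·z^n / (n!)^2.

The ratio of consecutive coefficients is (2n+1)·(2n+2)/(n+1)² · 4 → 16.
The series converges when 16 · |z| < 1, giving R = 1/16.

R = 1/16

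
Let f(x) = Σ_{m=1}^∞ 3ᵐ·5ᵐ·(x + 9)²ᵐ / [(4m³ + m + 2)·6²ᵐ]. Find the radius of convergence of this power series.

R = 2√15/5

Apply the ratio test: |a_{m+1}| / |a_m| = [(4m³ + m + 2)/(4(m+1)³ + (m+1) + 2)] · 3·5/36, which tends to 5/12 as m → ∞.
Successive powers of (x + 9) differ by 2, so the series converges when |x + 9|² · 5/12 < 1, i.e. |x + 9| < √(12/5). So R = 2√15/5.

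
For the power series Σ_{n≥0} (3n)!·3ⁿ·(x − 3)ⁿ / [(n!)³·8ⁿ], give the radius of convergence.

R = 8/81

Apply the ratio test: |a_{n+1}| / |a_n| = (3n+1)·(3n+2)·(3n+3)/(n+1)³ · 3/8, which tends to 81/8 as n → ∞.
Hence the series converges for |x − 3| < 1/(81/8) = 8/81, so the radius of convergence is 8/81.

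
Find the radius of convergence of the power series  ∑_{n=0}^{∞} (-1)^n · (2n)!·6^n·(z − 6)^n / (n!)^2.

R = 1/24

Apply the ratio test: |a_{n+1}| / |a_n| = (2n+1)·(2n+2)/(n+1)² · 6, which tends to 24 as n → ∞.
Thus R = 1/(24) = 1/24.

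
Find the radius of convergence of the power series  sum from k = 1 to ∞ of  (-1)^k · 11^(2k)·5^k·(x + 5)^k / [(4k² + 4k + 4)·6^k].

The ratio of consecutive coefficients is [(4k² + 4k + 4)/(4(k+1)² + 4(k+1) + 4)] · 121·5/6 → 605/6.
Hence the series converges for |x + 5| < 1/(605/6) = 6/605, so the radius of convergence is 6/605.

R = 6/605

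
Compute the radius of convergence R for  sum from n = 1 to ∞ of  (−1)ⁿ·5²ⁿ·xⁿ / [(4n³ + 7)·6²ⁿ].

R = 36/25

By the ratio test, |a_{n+1}/a_n| = [(4n³ + 7)/(4(n+1)³ + 7)] · 25/36 → 25/36.
Thus R = 1/(25/36) = 36/25.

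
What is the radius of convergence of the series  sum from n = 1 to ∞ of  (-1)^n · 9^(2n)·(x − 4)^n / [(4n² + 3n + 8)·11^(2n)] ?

By the ratio test, |a_{n+1}/a_n| = [(4n² + 3n + 8)/(4(n+1)² + 3(n+1) + 8)] · 81/121 → 81/121.
Hence the series converges for |x − 4| < 1/(81/121) = 121/81, so the radius of convergence is 121/81.

R = 121/81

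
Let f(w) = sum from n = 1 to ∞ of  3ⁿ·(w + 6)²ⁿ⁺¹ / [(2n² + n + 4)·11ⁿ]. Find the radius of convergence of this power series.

By the ratio test, |a_{n+1}/a_n| = [(2n² + n + 4)/(2(n+1)² + (n+1) + 4)] · 3/11 → 3/11.
Successive powers of (w + 6) differ by 2, so the series converges when |w + 6|² · 3/11 < 1, i.e. |w + 6| < √(11/3). So R = √33/3.

R = √33/3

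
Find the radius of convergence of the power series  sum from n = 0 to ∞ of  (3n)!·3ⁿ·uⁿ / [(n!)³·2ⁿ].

R = 2/81

By the ratio test, |a_{n+1}/a_n| = (3n+1)·(3n+2)·(3n+3)/(n+1)³ · 3/2 → 81/2.
The series converges when 81/2 · |u| < 1, giving R = 2/81.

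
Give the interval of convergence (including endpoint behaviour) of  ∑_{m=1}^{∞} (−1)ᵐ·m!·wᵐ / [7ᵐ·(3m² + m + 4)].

{0}

By the ratio test, |a_{m+1}/a_m| = (m+1) · 1/7 · (3m² + m + 4)/(3(m+1)² + (m+1) + 4) → ∞.
The terms grow without bound for any w ≠ 0, so R = 0 (convergence only at w = 0).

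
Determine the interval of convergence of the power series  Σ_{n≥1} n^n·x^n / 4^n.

By the Cauchy root test, |a_n|^(1/n) = n/4 → ∞.
The root grows without bound, so R = 0 (convergence only at x = 0).

{0}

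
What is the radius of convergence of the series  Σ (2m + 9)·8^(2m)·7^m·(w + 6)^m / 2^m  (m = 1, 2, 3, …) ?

By the ratio test, |a_{m+1}/a_m| = [(2(m+1) + 9)/(2m + 9)] · 64·7/2 → 224.
Hence the series converges for |w + 6| < 1/(224) = 1/224, so the radius of convergence is 1/224.

R = 1/224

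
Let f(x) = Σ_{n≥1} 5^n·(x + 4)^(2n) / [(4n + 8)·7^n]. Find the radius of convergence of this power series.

The ratio of consecutive coefficients is [(4n + 8)/(4(n+1) + 8)] · 5/7 → 5/7.
Writing y = (x + 4)², the series in y has radius 7/5, so |x + 4| < √(7/5) and R = √35/5.

R = √35/5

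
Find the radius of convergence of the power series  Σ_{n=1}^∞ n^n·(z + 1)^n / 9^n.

R = 0

Applying the root test, |a_n|^(1/n) = n/9 → ∞.
Since the n-th root of |a_n| is unbounded, the series converges only at z = -1; R = 0.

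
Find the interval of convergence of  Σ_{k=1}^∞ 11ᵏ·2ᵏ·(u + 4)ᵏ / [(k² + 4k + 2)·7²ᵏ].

[-137/22, -39/22]

The ratio of consecutive coefficients is [(k² + 4k + 2)/((k+1)² + 4(k+1) + 2)] · 11·2/49 → 22/49.
The series converges when 22/49 · |u + 4| < 1, giving R = 49/22.
When u = -39/22, the series is dominated by a constant times Σ 1/k², which converges (p = 2 > 1).
Check u = -137/22: absolute convergence follows by limit comparison with Σ 1/k².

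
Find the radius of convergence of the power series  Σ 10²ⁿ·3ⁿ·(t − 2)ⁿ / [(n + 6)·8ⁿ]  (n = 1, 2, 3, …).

Apply the ratio test: |a_{n+1}| / |a_n| = [(n + 6)/((n+1) + 6)] · 100·3/8, which tends to 75/2 as n → ∞.
Hence the series converges for |t − 2| < 1/(75/2) = 2/75, so the radius of convergence is 2/75.

R = 2/75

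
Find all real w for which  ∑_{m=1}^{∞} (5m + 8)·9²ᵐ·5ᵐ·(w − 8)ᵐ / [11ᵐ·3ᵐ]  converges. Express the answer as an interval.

(1069/135, 1091/135)

Ratio test: |a_{m+1}/a_m| = [(5(m+1) + 8)/(5m + 8)] · 81·5/(11·3) → 135/11 as m → ∞.
Thus R = 1/(135/11) = 11/135.
At w = 1091/135: the m-th term does not approach 0; divergence by the term test.
Endpoint w = 1069/135: the terms have absolute value of order m, which does not tend to 0, so the series diverges by the divergence test.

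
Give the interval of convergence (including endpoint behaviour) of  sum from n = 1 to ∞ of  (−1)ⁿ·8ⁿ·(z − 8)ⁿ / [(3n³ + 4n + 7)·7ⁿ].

[57/8, 71/8]

Apply the ratio test: |a_{n+1}| / |a_n| = [(3n³ + 4n + 7)/(3(n+1)³ + 4(n+1) + 7)] · 8/7, which tends to 8/7 as n → ∞.
The series converges when 8/7 · |z − 8| < 1, giving R = 7/8.
When z = 71/8, absolute convergence follows by limit comparison with Σ 1/n³.
Check z = 57/8: the series is dominated by a constant times Σ 1/n³, which converges (p = 3 > 1).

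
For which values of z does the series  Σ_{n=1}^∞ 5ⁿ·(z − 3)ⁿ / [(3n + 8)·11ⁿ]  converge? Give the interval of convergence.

Apply the ratio test: |a_{n+1}| / |a_n| = [(3n + 8)/(3(n+1) + 8)] · 5/11, which tends to 5/11 as n → ∞.
Thus R = 1/(5/11) = 11/5.
Check z = 26/5: comparison with the harmonic series Σ 1/n shows the series diverges.
When z = 4/5, convergence follows from the alternating series test (terms decrease monotonically to 0).

[4/5, 26/5)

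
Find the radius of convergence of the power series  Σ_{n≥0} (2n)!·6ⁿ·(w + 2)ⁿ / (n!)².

R = 1/24

By the ratio test, |a_{n+1}/a_n| = (2n+1)·(2n+2)/(n+1)² · 6 → 24.
Hence the series converges for |w + 2| < 1/(24) = 1/24, so the radius of convergence is 1/24.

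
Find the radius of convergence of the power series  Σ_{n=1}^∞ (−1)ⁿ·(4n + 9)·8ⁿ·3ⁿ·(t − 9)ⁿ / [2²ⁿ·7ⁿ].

The ratio of consecutive coefficients is [(4(n+1) + 9)/(4n + 9)] · 8·3/(4·7) → 6/7.
Thus R = 1/(6/7) = 7/6.

R = 7/6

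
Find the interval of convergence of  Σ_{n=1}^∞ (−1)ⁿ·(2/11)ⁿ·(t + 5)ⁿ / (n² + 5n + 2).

Ratio test: |a_{n+1}/a_n| = [(n² + 5n + 2)/((n+1)² + 5(n+1) + 2)] · 2/11 → 2/11 as n → ∞.
The series converges when 2/11 · |t + 5| < 1, giving R = 11/2.
At t = 1/2: the series is dominated by a constant times Σ 1/n², which converges (p = 2 > 1).
Endpoint t = -21/2: the terms are on the order of 1/n², so the series converges absolutely by comparison with the p-series (p = 2 > 1).

[-21/2, 1/2]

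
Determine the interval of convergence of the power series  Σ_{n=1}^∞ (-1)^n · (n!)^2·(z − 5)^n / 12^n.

Ratio test: |a_{n+1}/a_n| = (n+1)² · 1/12 → ∞ as n → ∞.
The ratio grows without bound, so the series diverges whenever (z − 5) ≠ 0; it converges only at z = 5. R = 0.

{5}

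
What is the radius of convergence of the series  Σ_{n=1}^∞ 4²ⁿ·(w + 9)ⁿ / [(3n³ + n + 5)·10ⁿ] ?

R = 5/8

By the ratio test, |a_{n+1}/a_n| = [(3n³ + n + 5)/(3(n+1)³ + (n+1) + 5)] · 16/10 → 8/5.
Convergence for |w + 9| · 8/5 < 1, i.e. |w + 9| < 5/8. So R = 5/8.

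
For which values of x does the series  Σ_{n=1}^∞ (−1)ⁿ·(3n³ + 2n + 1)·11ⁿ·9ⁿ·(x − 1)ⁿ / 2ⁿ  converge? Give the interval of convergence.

(97/99, 101/99)

Apply the ratio test: |a_{n+1}| / |a_n| = [(3(n+1)³ + 2(n+1) + 1)/(3n³ + 2n + 1)] · 11·9/2, which tends to 99/2 as n → ∞.
Thus R = 1/(99/2) = 2/99.
Check x = 101/99: the terms do not tend to 0, so the series diverges.
Check x = 97/99: the terms do not tend to 0, so the series diverges.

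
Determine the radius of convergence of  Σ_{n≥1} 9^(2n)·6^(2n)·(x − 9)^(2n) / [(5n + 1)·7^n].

Apply the ratio test: |a_{n+1}| / |a_n| = [(5n + 1)/(5(n+1) + 1)] · 81·36/7, which tends to 2916/7 as n → ∞.
Since the exponent of (x − 9) increases by 2 each term, convergence requires |x − 9|² < 7/2916, hence R = √7/54.

R = √7/54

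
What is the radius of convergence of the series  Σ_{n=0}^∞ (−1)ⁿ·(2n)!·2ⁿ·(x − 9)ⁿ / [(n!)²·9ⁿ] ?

R = 9/8

By the ratio test, |a_{n+1}/a_n| = (2n+1)·(2n+2)/(n+1)² · 2/9 → 8/9.
The series converges when 8/9 · |x − 9| < 1, giving R = 9/8.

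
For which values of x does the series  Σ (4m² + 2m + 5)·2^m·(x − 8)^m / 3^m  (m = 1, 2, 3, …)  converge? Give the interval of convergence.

(13/2, 19/2)

Apply the ratio test: |a_{m+1}| / |a_m| = [(4(m+1)² + 2(m+1) + 5)/(4m² + 2m + 5)] · 2/3, which tends to 2/3 as m → ∞.
Thus R = 1/(2/3) = 3/2.
Check x = 19/2: the terms have absolute value of order m², which does not tend to 0, so the series diverges by the divergence test.
Endpoint x = 13/2: the terms have absolute value of order m², which does not tend to 0, so the series diverges by the divergence test.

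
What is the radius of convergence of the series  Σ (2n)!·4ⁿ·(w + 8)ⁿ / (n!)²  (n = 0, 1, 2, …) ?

The ratio of consecutive coefficients is (2n+1)·(2n+2)/(n+1)² · 4 → 16.
Convergence for |w + 8| · 16 < 1, i.e. |w + 8| < 1/16. So R = 1/16.

R = 1/16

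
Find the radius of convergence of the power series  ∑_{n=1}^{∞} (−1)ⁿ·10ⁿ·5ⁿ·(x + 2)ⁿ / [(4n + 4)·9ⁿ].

R = 9/50

Ratio test: |a_{n+1}/a_n| = [(4n + 4)/(4(n+1) + 4)] · 10·5/9 → 50/9 as n → ∞.
Thus R = 1/(50/9) = 9/50.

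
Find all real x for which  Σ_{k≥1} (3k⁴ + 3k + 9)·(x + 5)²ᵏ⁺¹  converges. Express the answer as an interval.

(-6, -4)

Ratio test: |a_{k+1}/a_k| = (3(k+1)⁴ + 3(k+1) + 9)/(3k⁴ + 3k + 9) → 1 as k → ∞.
Writing y = (x + 5)², the series in y has radius 1, so |x + 5| < √(1) = 1 and R = 1.
Check x = -4: the terms do not tend to 0, so the series diverges.
Check x = -6: the terms have absolute value of order k⁴, which does not tend to 0, so the series diverges by the divergence test.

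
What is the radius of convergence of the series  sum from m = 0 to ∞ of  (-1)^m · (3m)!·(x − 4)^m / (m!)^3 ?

Ratio test: |a_{m+1}/a_m| = (3m+1)·(3m+2)·(3m+3)/(m+1)³ → 27 as m → ∞.
Hence the series converges for |x − 4| < 1/(27) = 1/27, so the radius of convergence is 1/27.

R = 1/27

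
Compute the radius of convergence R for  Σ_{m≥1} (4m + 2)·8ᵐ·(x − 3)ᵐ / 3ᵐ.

Ratio test: |a_{m+1}/a_m| = [(4(m+1) + 2)/(4m + 2)] · 8/3 → 8/3 as m → ∞.
Thus R = 1/(8/3) = 3/8.

R = 3/8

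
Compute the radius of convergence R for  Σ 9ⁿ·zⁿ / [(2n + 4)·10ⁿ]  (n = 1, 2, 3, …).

Apply the ratio test: |a_{n+1}| / |a_n| = [(2n + 4)/(2(n+1) + 4)] · 9/10, which tends to 9/10 as n → ∞.
Thus R = 1/(9/10) = 10/9.

R = 10/9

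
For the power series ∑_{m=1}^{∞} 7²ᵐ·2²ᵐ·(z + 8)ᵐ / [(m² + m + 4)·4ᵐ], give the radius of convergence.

R = 1/49

The ratio of consecutive coefficients is [(m² + m + 4)/((m+1)² + (m+1) + 4)] · 49·4/4 → 49.
Thus R = 1/(49) = 1/49.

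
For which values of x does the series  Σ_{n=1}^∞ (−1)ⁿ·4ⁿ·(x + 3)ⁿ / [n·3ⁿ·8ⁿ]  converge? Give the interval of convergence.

(-9, 3]

Apply the ratio test: |a_{n+1}| / |a_n| = [n/(n+1)] · 4/(3·8), which tends to 1/6 as n → ∞.
The series converges when 1/6 · |x + 3| < 1, giving R = 6.
When x = 3, an alternating series whose terms decrease to 0 in absolute value, so it converges by the Leibniz criterion.
Check x = -9: the terms are asymptotic to a nonzero constant times 1/n, so the series diverges by limit comparison with Σ 1/n.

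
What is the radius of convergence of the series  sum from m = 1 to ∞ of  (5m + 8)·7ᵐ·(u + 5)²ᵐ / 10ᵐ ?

R = √70/7

The ratio of consecutive coefficients is [(5(m+1) + 8)/(5m + 8)] · 7/10 → 7/10.
Successive powers of (u + 5) differ by 2, so the series converges when |u + 5|² · 7/10 < 1, i.e. |u + 5| < √(10/7). So R = √70/7.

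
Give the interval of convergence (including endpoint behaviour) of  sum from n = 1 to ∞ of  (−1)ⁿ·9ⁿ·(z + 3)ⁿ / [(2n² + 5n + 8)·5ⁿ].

[-32/9, -22/9]

By the ratio test, |a_{n+1}/a_n| = [(2n² + 5n + 8)/(2(n+1)² + 5(n+1) + 8)] · 9/5 → 9/5.
Hence the series converges for |z + 3| < 1/(9/5) = 5/9, so the radius of convergence is 5/9.
Check z = -22/9: the terms are on the order of 1/n², so the series converges absolutely by comparison with the p-series (p = 2 > 1).
Check z = -32/9: the terms are on the order of 1/n², so the series converges absolutely by comparison with the p-series (p = 2 > 1).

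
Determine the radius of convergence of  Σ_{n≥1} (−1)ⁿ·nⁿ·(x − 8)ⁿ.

Root test: |a_n|^(1/n) = n → ∞.
The root grows without bound, so R = 0 (convergence only at x = 8).

R = 0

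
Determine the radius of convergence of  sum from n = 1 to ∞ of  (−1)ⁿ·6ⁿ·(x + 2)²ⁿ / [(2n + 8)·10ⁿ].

The ratio of consecutive coefficients is [(2n + 8)/(2(n+1) + 8)] · 6/10 → 3/5.
Successive powers of (x + 2) differ by 2, so the series converges when |x + 2|² · 3/5 < 1, i.e. |x + 2| < √(5/3). So R = √15/3.

R = √15/3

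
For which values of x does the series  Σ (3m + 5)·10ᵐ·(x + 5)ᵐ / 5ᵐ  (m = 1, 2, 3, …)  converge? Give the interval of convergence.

(-11/2, -9/2)

By the ratio test, |a_{m+1}/a_m| = [(3(m+1) + 5)/(3m + 5)] · 10/5 → 2.
Convergence for |x + 5| · 2 < 1, i.e. |x + 5| < 1/2. So R = 1/2.
Check x = -9/2: the m-th term does not approach 0; divergence by the term test.
At x = -11/2: the terms do not tend to 0, so the series diverges.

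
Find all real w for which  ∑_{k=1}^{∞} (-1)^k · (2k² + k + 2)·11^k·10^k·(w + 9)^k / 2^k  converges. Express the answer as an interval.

Apply the ratio test: |a_{k+1}| / |a_k| = [(2(k+1)² + (k+1) + 2)/(2k² + k + 2)] · 11·10/2, which tends to 55 as k → ∞.
Hence the series converges for |w + 9| < 1/(55) = 1/55, so the radius of convergence is 1/55.
Check w = -494/55: the terms do not tend to 0, so the series diverges.
At w = -496/55: the terms have absolute value of order k², which does not tend to 0, so the series diverges by the divergence test.

(-496/55, -494/55)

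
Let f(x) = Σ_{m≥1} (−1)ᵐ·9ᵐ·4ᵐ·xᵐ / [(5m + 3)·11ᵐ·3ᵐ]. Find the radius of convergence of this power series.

R = 11/12

The ratio of consecutive coefficients is [(5m + 3)/(5(m+1) + 3)] · 9·4/(11·3) → 12/11.
The series converges when 12/11 · |x| < 1, giving R = 11/12.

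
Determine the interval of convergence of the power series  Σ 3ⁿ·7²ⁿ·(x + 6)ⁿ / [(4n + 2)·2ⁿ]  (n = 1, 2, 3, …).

[-884/147, -880/147)

By the ratio test, |a_{n+1}/a_n| = [(4n + 2)/(4(n+1) + 2)] · 3·49/2 → 147/2.
Convergence for |x + 6| · 147/2 < 1, i.e. |x + 6| < 2/147. So R = 2/147.
When x = -880/147, comparison with the harmonic series Σ 1/n shows the series diverges.
When x = -884/147, convergence follows from the alternating series test (terms decrease monotonically to 0).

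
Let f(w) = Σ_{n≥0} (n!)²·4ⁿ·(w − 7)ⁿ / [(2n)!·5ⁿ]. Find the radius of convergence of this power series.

Apply the ratio test: |a_{n+1}| / |a_n| = (n+1)²/[(2n+1)·(2n+2)] · 4/5, which tends to 1/5 as n → ∞.
Thus R = 1/(1/5) = 5.

R = 5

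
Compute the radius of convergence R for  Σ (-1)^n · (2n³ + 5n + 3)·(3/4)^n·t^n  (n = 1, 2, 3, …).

Apply the ratio test: |a_{n+1}| / |a_n| = [(2(n+1)³ + 5(n+1) + 3)/(2n³ + 5n + 3)] · 3/4, which tends to 3/4 as n → ∞.
Hence the series converges for |t| < 1/(3/4) = 4/3, so the radius of convergence is 4/3.

R = 4/3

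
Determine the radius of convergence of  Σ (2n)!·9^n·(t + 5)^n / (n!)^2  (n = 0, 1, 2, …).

By the ratio test, |a_{n+1}/a_n| = (2n+1)·(2n+2)/(n+1)² · 9 → 36.
Thus R = 1/(36) = 1/36.

R = 1/36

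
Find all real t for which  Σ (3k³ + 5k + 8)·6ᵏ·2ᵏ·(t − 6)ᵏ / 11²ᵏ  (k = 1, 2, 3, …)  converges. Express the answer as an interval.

(-49/12, 193/12)

Ratio test: |a_{k+1}/a_k| = [(3(k+1)³ + 5(k+1) + 8)/(3k³ + 5k + 8)] · 6·2/121 → 12/121 as k → ∞.
Hence the series converges for |t − 6| < 1/(12/121) = 121/12, so the radius of convergence is 121/12.
When t = 193/12, the k-th term does not approach 0; divergence by the term test.
Check t = -49/12: the terms have absolute value of order k³, which does not tend to 0, so the series diverges by the divergence test.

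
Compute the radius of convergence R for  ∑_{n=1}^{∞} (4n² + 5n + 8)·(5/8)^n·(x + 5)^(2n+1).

R = 2√10/5

By the ratio test, |a_{n+1}/a_n| = [(4(n+1)² + 5(n+1) + 8)/(4n² + 5n + 8)] · 5/8 → 5/8.
Successive powers of (x + 5) differ by 2, so the series converges when |x + 5|² · 5/8 < 1, i.e. |x + 5| < √(8/5). So R = 2√10/5.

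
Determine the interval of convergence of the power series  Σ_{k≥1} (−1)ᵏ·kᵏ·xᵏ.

By the Cauchy root test, |a_k|^(1/k) = k → ∞.
The root grows without bound, so R = 0 (convergence only at x = 0).

{0}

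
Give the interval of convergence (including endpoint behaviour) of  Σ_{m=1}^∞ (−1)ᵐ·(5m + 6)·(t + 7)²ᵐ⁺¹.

(-8, -6)

Ratio test: |a_{m+1}/a_m| = (5(m+1) + 6)/(5m + 6) → 1 as m → ∞.
Since the exponent of (t + 7) increases by 2 each term, convergence requires |t + 7|² < 1, hence R = 1.
Endpoint t = -6: the terms have absolute value of order m, which does not tend to 0, so the series diverges by the divergence test.
When t = -8, the terms do not tend to 0, so the series diverges.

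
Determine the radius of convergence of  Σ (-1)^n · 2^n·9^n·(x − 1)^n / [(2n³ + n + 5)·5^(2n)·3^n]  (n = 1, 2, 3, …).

By the ratio test, |a_{n+1}/a_n| = [(2n³ + n + 5)/(2(n+1)³ + (n+1) + 5)] · 2·9/(25·3) → 6/25.
Convergence for |x − 1| · 6/25 < 1, i.e. |x − 1| < 25/6. So R = 25/6.

R = 25/6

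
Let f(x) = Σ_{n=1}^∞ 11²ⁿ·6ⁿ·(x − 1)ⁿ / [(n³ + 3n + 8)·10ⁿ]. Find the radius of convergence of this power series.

R = 5/363

Apply the ratio test: |a_{n+1}| / |a_n| = [(n³ + 3n + 8)/((n+1)³ + 3(n+1) + 8)] · 121·6/10, which tends to 363/5 as n → ∞.
The series converges when 363/5 · |x − 1| < 1, giving R = 5/363.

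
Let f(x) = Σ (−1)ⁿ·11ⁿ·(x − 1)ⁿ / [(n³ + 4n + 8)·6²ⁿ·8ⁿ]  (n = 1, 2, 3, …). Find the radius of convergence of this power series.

Apply the ratio test: |a_{n+1}| / |a_n| = [(n³ + 4n + 8)/((n+1)³ + 4(n+1) + 8)] · 11/(36·8), which tends to 11/288 as n → ∞.
The series converges when 11/288 · |x − 1| < 1, giving R = 288/11.

R = 288/11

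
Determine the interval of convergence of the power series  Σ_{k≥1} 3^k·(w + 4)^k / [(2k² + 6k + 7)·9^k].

[-7, -1]

The ratio of consecutive coefficients is [(2k² + 6k + 7)/(2(k+1)² + 6(k+1) + 7)] · 3/9 → 1/3.
Hence the series converges for |w + 4| < 1/(1/3) = 3, so the radius of convergence is 3.
When w = -1, the series is dominated by a constant times Σ 1/k², which converges (p = 2 > 1).
Check w = -7: the series is dominated by a constant times Σ 1/k², which converges (p = 2 > 1).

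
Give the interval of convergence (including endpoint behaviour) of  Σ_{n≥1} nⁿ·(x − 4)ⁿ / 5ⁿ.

By the Cauchy root test, |a_n|^(1/n) = n/5 → ∞.
The root grows without bound, so R = 0 (convergence only at x = 4).

{4}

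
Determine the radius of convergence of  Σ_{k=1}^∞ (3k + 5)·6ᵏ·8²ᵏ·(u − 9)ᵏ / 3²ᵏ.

The ratio of consecutive coefficients is [(3(k+1) + 5)/(3k + 5)] · 6·64/9 → 128/3.
Convergence for |u − 9| · 128/3 < 1, i.e. |u − 9| < 3/128. So R = 3/128.

R = 3/128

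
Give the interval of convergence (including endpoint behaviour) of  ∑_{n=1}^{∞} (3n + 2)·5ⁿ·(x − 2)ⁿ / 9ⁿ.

By the ratio test, |a_{n+1}/a_n| = [(3(n+1) + 2)/(3n + 2)] · 5/9 → 5/9.
Convergence for |x − 2| · 5/9 < 1, i.e. |x − 2| < 9/5. So R = 9/5.
Endpoint x = 19/5: the n-th term does not approach 0; divergence by the term test.
Endpoint x = 1/5: the terms have absolute value of order n, which does not tend to 0, so the series diverges by the divergence test.

(1/5, 19/5)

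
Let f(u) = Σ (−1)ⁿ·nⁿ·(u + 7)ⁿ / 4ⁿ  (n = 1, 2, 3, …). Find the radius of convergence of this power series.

By the Cauchy root test, |a_n|^(1/n) = n/4 → ∞.
The root grows without bound, so R = 0 (convergence only at u = -7).

R = 0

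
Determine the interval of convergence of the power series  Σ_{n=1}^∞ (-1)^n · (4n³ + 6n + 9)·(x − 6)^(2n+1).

(5, 7)

The ratio of consecutive coefficients is (4(n+1)³ + 6(n+1) + 9)/(4n³ + 6n + 9) → 1.
Successive powers of (x − 6) differ by 2, so the series converges when |x − 6|² · 1 < 1, i.e. |x − 6| < √(1) = 1. So R = 1.
Check x = 7: the n-th term does not approach 0; divergence by the term test.
Endpoint x = 5: the n-th term does not approach 0; divergence by the term test.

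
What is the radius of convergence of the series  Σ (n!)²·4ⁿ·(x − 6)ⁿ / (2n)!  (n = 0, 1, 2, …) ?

The ratio of consecutive coefficients is (n+1)²/[(2n+1)·(2n+2)] · 4 → 1.
Convergence for |x − 6| < 1, so R = 1.

R = 1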